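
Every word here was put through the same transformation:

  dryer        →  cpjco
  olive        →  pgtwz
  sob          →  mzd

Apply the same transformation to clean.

The output letters match the input read backwards, each shifted +11: dryer reversed is reyrd. Two steps: reverse the string, then apply a Caesar shift of +11.
Applying it to clean: reverse → naelc; then shift: n+11=y, a+11=l, e+11=p, l+11=w, c+11=n.

ylpwn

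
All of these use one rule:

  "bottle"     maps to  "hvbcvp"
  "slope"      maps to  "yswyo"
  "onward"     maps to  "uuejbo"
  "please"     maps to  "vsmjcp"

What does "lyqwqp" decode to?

fringe

In bottle: b→h is +6, o→v is +7, t→b is +8, t→c is +9 — the shift increases by 1 each position. Letter i (0-indexed) is shifted by i+6, so successive shifts are 6, 7, 8, ….
Undoing it on lyqwqp: l−6=f, y−7=r, q−8=i, w−9=n, q−10=g, p−11=e.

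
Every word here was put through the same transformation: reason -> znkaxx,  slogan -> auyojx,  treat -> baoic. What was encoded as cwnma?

under

Shifts by position in reason: pos 0: r→z (+8), pos 1: e→n (+9), pos 2: a→k (+10), pos 3: s→a (+8), pos 4: o→x (+9), pos 5: n→x (+10) — repeating every 3. The shifts repeat in a cycle of length 3: positions 0,1,… shift by +8, +9, +10, then the pattern repeats.
Undoing it on cwnma: c−8=u, w−9=n, n−10=d, m−8=e, a−9=r.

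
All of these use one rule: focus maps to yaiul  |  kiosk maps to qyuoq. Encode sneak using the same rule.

qgkty

The output letters match the input read backwards, each shifted +6: focus reversed is sucof. Read the word backwards and shift each letter +6.
For sneak: reverse → kaens; then shift: k+6=q, a+6=g, e+6=k, n+6=t, s+6=y.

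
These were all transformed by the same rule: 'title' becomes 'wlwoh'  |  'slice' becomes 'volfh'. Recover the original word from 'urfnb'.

rocky

Compare letters: t→w is +3, i→l is +3, t→w is +3 — a constant shift. Each letter is shifted forward by 3 in the alphabet (a Caesar shift of +3).
Reversing it on urfnb: u−3=r, r−3=o, f−3=c, n−3=k, b−3=y.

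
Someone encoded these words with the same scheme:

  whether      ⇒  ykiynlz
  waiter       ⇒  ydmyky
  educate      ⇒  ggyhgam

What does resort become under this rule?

Each letter shifts forward by (position + 2), i.e. 2, 3, 4, … — the shift grows by one for each successive letter.
For resort: r+2=t, e+3=h, s+4=w, o+5=t, r+6=x, t+7=a.

thwtxa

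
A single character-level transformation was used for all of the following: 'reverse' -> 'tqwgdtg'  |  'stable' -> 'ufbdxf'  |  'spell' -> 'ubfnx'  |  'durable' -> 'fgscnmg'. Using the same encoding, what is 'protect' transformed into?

Shifts by position in reverse: pos 0: r→t (+2), pos 1: e→q (+12), pos 2: v→w (+1), pos 3: e→g (+2), pos 4: r→d (+12), pos 5: s→t (+1) — repeating every 3. It's a Vigenère-style cipher with numeric key [2,12,1]: position i shifts by key[i mod 3].
Applying it to protect: p+2=r, r+12=d, o+1=p, t+2=v, e+12=q, c+1=d, t+2=v.

rdpvqdv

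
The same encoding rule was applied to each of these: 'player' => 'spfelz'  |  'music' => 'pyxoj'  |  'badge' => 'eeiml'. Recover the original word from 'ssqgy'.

polar

In player: p→s is +3, l→p is +4, a→f is +5, y→e is +6 — the shift increases by 1 each position. Letter i (0-indexed) is shifted by i+3, so successive shifts are 3, 4, 5, ….
Decoding ssqgy: s−3=p, s−4=o, q−5=l, g−6=a, y−7=r.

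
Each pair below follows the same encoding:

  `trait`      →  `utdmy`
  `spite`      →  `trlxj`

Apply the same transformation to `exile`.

In trait: t→u is +1, r→t is +2, a→d is +3, i→m is +4 — the shift increases by 1 each position. Each letter shifts forward by (position + 1), i.e. 1, 2, 3, … — the shift grows by one for each successive letter.
For exile: e+1=f, x+2=z, i+3=l, l+4=p, e+5=j.

fzlpj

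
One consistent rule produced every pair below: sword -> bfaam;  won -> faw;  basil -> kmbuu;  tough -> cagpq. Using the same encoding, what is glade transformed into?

pummq

Two shifts are in play — +12 for a/e/i/o/u, +9 for every other letter.
On glade: g(cons)+9=p, l(cons)+9=u, a(vowel)+12=m, d(cons)+9=m, e(vowel)+12=q.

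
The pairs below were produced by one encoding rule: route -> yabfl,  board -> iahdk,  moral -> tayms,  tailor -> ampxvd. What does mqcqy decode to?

Shifts by position in route: pos 0: r→y (+7), pos 1: o→a (+12), pos 2: u→b (+7), pos 3: t→f (+12) — repeating every 2. A repeating key of period 2 is used — shifts +7, +12 over and over.
Decoding mqcqy: m−7=f, q−12=e, c−7=v, q−12=e, y−7=r.

fever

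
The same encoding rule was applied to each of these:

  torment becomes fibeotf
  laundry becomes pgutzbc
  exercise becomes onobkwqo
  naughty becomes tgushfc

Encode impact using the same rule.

t(19)→f(5) and o(14)→i(8) fit y≡15x+6 (mod 26); the inverse of 15 mod 26 is 7. This is an affine cipher: with a=0,…,z=25, each position x becomes (15x+6) mod 26.
Applying it to impact: i(8)→15·8+6≡22=w; m(12)→15·12+6≡4=e; p(15)→15·15+6≡23=x; a(0)→15·0+6≡6=g; c(2)→15·2+6≡10=k; t(19)→15·19+6≡5=f (all mod 26).

wexgkf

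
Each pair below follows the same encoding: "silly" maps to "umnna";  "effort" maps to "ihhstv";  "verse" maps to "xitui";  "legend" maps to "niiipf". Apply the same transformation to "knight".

mpmijv

The rule splits by letter class: vowels +4, consonants +2.
Applying it to knight: k(cons)+2=m, n(cons)+2=p, i(vowel)+4=m, g(cons)+2=i, h(cons)+2=j, t(cons)+2=v.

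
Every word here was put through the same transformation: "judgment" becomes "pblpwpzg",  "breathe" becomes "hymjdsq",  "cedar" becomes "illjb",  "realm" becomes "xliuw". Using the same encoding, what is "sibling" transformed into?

In judgment: j→p is +6, u→b is +7, d→l is +8, g→p is +9 — the shift increases by 1 each position. The shift increases by 1 at each position, starting from +6: 6, 7, 8, ….
On sibling: s+6=y, i+7=p, b+8=j, l+9=u, i+10=s, n+11=y, g+12=s.

ypjusys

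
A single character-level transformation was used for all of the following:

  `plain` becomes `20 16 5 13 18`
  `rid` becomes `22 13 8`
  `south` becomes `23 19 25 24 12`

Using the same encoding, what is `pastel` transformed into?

Letters become their 1-based position plus 4 (so a→5, b→6, …).
Applying it to pastel: p=16→20, a=1→5, s=19→23, t=20→24, e=5→9, l=12→16.

20 5 23 24 9 16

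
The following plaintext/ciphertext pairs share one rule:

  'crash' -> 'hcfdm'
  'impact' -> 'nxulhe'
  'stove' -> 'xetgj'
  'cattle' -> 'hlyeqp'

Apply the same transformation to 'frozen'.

kctkjy

A repeating key of period 2 is used — shifts +5, +11 over and over.
Applying it to frozen: f+5=k, r+11=c, o+5=t, z+11=k, e+5=j, n+11=y.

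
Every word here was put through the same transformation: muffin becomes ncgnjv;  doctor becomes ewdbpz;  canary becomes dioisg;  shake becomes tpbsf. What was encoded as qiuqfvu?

Shifts by position in muffin: pos 0: m→n (+1), pos 1: u→c (+8), pos 2: f→g (+1), pos 3: f→n (+8) — repeating every 2. It's a Vigenère-style cipher with numeric key [1,8]: position i shifts by key[i mod 2].
Undoing it on qiuqfvu: q−1=p, i−8=a, u−1=t, q−8=i, f−1=e, v−8=n, u−1=t.

patient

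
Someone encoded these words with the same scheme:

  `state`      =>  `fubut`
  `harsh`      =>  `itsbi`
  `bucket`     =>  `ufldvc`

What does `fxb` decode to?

awe

The output letters match the input read backwards, each shifted +1: state reversed is etats. Two steps: reverse the string, then apply a Caesar shift of +1.
Undoing it on fxb: shift back: f−1=e, x−1=w, b−1=a → ewa; then reverse → awe.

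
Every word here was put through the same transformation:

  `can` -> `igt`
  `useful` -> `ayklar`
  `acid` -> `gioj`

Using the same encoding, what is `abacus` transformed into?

Compare letters: c→i is +6, a→g is +6, n→t is +6 — a constant shift. It's a constant shift of +6 (ROT6).
For abacus: a+6=g, b+6=h, a+6=g, c+6=i, u+6=a, s+6=y.

ghgiay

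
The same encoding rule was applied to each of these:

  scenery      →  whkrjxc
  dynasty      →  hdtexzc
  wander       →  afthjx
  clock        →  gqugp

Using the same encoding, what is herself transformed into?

Shifts by position in scenery: pos 0: s→w (+4), pos 1: c→h (+5), pos 2: e→k (+6), pos 3: n→r (+4), pos 4: e→j (+5), pos 5: r→x (+6) — repeating every 3. A repeating key of period 3 is used — shifts +4, +5, +6 over and over.
Applying it to herself: h+4=l, e+5=j, r+6=x, s+4=w, e+5=j, l+6=r, f+4=j.

ljxwjrj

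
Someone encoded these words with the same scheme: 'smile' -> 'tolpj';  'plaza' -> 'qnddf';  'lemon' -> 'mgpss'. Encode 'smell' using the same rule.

The shift increases by 1 at each position, starting from +1: 1, 2, 3, ….
On smell: s+1=t, m+2=o, e+3=h, l+4=p, l+5=q.

tohpq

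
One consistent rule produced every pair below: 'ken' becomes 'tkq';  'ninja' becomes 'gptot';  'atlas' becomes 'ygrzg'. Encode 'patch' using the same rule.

nizgv

Two steps: reverse the string, then apply a Caesar shift of +6.
Applying it to patch: reverse → hctap; then shift: h+6=n, c+6=i, t+6=z, a+6=g, p+6=v.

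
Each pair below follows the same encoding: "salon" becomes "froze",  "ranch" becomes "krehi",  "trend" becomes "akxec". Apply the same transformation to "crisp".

hkdfu

s(18)→f(5) and a(0)→r(17) fit y≡21x+17 (mod 26); the inverse of 21 mod 26 is 5. Each letter's alphabet position (a=0..z=25) is mapped through 21·x+17 mod 26 — an affine cipher.
Applying it to crisp: c(2)→21·2+17≡7=h; r(17)→21·17+17≡10=k; i(8)→21·8+17≡3=d; s(18)→21·18+17≡5=f; p(15)→21·15+17≡20=u (all mod 26).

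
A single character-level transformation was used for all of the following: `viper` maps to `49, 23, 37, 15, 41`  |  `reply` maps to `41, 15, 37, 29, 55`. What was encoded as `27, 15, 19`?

The formula is n = 2×(alphabet index, a=1) + 5.
Decoding 27, 15, 19: 27→(27−5)÷2=11=k, 15→(15−5)÷2=5=e, 19→(19−5)÷2=7=g.

keg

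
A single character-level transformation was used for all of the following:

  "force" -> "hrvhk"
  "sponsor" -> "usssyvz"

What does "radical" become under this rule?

Each letter shifts forward by (position + 2), i.e. 2, 3, 4, … — the shift grows by one for each successive letter.
On radical: r+2=t, a+3=d, d+4=h, i+5=n, c+6=i, a+7=h, l+8=t.

tdhniht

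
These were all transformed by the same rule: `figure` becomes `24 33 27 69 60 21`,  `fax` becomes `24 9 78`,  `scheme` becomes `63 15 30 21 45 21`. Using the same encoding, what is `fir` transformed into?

24 33 60

With a=1..z=26, the number is 3·pos + 6.
On fir: f=6→24, i=9→33, r=18→60.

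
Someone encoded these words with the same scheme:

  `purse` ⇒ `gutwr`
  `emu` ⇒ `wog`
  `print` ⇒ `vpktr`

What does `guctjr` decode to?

The output letters match the input read backwards, each shifted +2: purse reversed is esrup. Read the word backwards and shift each letter +2.
Decoding guctjr: shift back: g−2=e, u−2=s, c−2=a, t−2=r, j−2=h, r−2=p → esarhp; then reverse → phrase.

phrase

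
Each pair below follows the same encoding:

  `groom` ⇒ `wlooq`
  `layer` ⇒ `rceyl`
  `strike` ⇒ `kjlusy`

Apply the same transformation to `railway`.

g(6)→w(22) and r(17)→l(11) fit y≡25x+2 (mod 26); the inverse of 25 mod 26 is 25. This is an affine cipher: with a=0,…,z=25, each position x becomes (25x+2) mod 26.
On railway: r(17)→25·17+2≡11=l; a(0)→25·0+2≡2=c; i(8)→25·8+2≡20=u; l(11)→25·11+2≡17=r; w(22)→25·22+2≡6=g; a(0)→25·0+2≡2=c; y(24)→25·24+2≡4=e (all mod 26).

lcurgce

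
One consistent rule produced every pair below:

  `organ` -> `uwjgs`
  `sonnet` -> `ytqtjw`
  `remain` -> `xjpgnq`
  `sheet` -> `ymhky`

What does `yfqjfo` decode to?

Shifts by position in organ: pos 0: o→u (+6), pos 1: r→w (+5), pos 2: g→j (+3), pos 3: a→g (+6), pos 4: n→s (+5) — repeating every 3. A repeating key of period 3 is used — shifts +6, +5, +3 over and over.
Reversing it on yfqjfo: y−6=s, f−5=a, q−3=n, j−6=d, f−5=a, o−3=l.

sandal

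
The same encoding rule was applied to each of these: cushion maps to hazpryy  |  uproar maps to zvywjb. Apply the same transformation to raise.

In cushion: c→h is +5, u→a is +6, s→z is +7, h→p is +8 — the shift increases by 1 each position. The shift increases by 1 at each position, starting from +5: 5, 6, 7, ….
Applying it to raise: r+5=w, a+6=g, i+7=p, s+8=a, e+9=n.

wgpan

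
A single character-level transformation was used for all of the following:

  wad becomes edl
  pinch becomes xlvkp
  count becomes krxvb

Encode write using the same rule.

The shift depends on letter class: consonant w→e is +8, but vowel a→d is +3. Vowels shift forward by 3 and consonants shift forward by 8.
On write: w(cons)+8=e, r(cons)+8=z, i(vowel)+3=l, t(cons)+8=b, e(vowel)+3=h.

ezlbh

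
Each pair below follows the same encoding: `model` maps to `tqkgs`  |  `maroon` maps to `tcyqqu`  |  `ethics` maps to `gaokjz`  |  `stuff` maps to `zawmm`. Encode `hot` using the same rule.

oqa

The shift depends on letter class: consonant m→t is +7, but vowel o→q is +2. The rule splits by letter class: vowels +2, consonants +7.
On hot: h(cons)+7=o, o(vowel)+2=q, t(cons)+7=a.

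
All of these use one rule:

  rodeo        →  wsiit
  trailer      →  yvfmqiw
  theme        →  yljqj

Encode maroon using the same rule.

rewstr

Shifts by position in rodeo: pos 0: r→w (+5), pos 1: o→s (+4), pos 2: d→i (+5), pos 3: e→i (+4) — repeating every 2. The shifts repeat in a cycle of length 2: positions 0,1,… shift by +5, +4, then the pattern repeats.
Applying it to maroon: m+5=r, a+4=e, r+5=w, o+4=s, o+5=t, n+4=r.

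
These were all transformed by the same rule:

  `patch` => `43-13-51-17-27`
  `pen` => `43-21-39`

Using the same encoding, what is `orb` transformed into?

p(#16)→43 and a(#1)→13: differences scale by 2, so n = 2·pos + 11. With a=1..z=26, the number is 2·pos + 11.
Applying it to orb: o=15→41, r=18→47, b=2→15.

41-47-15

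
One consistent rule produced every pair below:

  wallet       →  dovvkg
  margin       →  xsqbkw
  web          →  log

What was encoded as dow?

The output letters match the input read backwards, each shifted +10: wallet reversed is tellaw. Read the word backwards and shift each letter +10.
Undoing it on dow: shift back: d−10=t, o−10=e, w−10=m → tem; then reverse → met.

met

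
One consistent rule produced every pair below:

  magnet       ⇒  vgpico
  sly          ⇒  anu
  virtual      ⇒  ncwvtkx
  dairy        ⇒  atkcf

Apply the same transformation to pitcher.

The output letters match the input read backwards, each shifted +2: magnet reversed is tengam. Two steps: reverse the string, then apply a Caesar shift of +2.
Applying it to pitcher: reverse → rehctip; then shift: r+2=t, e+2=g, h+2=j, c+2=e, t+2=v, i+2=k, p+2=r.

tgjevkr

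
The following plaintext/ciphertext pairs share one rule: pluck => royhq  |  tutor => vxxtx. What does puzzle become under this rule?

In pluck: p→r is +2, l→o is +3, u→y is +4, c→h is +5 — the shift increases by 1 each position. Each letter shifts forward by (position + 2), i.e. 2, 3, 4, … — the shift grows by one for each successive letter.
On puzzle: p+2=r, u+3=x, z+4=d, z+5=e, l+6=r, e+7=l.

rxderl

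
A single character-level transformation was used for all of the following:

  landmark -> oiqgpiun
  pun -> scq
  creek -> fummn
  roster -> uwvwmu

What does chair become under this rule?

fkiqu

The shift depends on letter class: consonant l→o is +3, but vowel a→i is +8. The rule splits by letter class: vowels +8, consonants +3.
Applying it to chair: c(cons)+3=f, h(cons)+3=k, a(vowel)+8=i, i(vowel)+8=q, r(cons)+3=u.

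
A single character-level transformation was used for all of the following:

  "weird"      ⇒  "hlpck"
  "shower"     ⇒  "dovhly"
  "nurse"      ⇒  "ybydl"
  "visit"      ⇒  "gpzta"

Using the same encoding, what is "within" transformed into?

hpaspu

Shifts by position in weird: pos 0: w→h (+11), pos 1: e→l (+7), pos 2: i→p (+7), pos 3: r→c (+11), pos 4: d→k (+7) — repeating every 3. A repeating key of period 3 is used — shifts +11, +7, +7 over and over.
On within: w+11=h, i+7=p, t+7=a, h+11=s, i+7=p, n+7=u.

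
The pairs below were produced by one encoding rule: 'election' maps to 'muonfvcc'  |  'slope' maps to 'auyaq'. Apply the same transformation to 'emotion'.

mvyeubb

In election: e→m is +8, l→u is +9, e→o is +10, c→n is +11 — the shift increases by 1 each position. Each letter shifts forward by (position + 8), i.e. 8, 9, 10, … — the shift grows by one for each successive letter.
For emotion: e+8=m, m+9=v, o+10=y, t+11=e, i+12=u, o+13=b, n+14=b.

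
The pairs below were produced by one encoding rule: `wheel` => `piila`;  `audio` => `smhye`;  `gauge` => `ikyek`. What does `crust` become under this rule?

xwyvg

Two steps: reverse the string, then apply a Caesar shift of +4.
Applying it to crust: reverse → tsurc; then shift: t+4=x, s+4=w, u+4=y, r+4=v, c+4=g.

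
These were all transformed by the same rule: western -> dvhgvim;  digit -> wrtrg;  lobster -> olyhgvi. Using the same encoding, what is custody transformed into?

xfhglwb

Letters are reflected about the middle of the alphabet (position → 25−position): Atbash.
On custody: c↔x, u↔f, s↔h, t↔g, o↔l, d↔w, y↔b.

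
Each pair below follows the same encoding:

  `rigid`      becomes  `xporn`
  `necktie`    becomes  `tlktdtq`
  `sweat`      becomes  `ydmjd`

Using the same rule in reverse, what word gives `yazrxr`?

In rigid: r→x is +6, i→p is +7, g→o is +8, i→r is +9 — the shift increases by 1 each position. Letter i (0-indexed) is shifted by i+6, so successive shifts are 6, 7, 8, ….
Reversing it on yazrxr: y−6=s, a−7=t, z−8=r, r−9=i, x−10=n, r−11=g.

string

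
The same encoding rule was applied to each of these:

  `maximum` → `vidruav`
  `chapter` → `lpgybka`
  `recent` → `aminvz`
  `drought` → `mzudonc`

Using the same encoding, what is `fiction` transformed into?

Shifts by position in maximum: pos 0: m→v (+9), pos 1: a→i (+8), pos 2: x→d (+6), pos 3: i→r (+9), pos 4: m→u (+8), pos 5: u→a (+6) — repeating every 3. The shifts repeat in a cycle of length 3: positions 0,1,… shift by +9, +8, +6, then the pattern repeats.
On fiction: f+9=o, i+8=q, c+6=i, t+9=c, i+8=q, o+6=u, n+9=w.

oqicquw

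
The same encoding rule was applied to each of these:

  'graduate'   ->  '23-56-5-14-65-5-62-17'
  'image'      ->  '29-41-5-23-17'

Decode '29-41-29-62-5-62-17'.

g(#7)→23 and r(#18)→56: differences scale by 3, so n = 3·pos + 2. The formula is n = 3×(alphabet index, a=1) + 2.
Undoing it on 29-41-29-62-5-62-17: 29→(29−2)÷3=9=i, 41→(41−2)÷3=13=m, 29→(29−2)÷3=9=i, 62→(62−2)÷3=20=t, 5→(5−2)÷3=1=a, 62→(62−2)÷3=20=t, 17→(17−2)÷3=5=e.

imitate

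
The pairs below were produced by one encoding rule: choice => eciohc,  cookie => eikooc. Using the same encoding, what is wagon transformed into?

nogaw

The output letters match the input read backwards: choice reversed is eciohc. The word is simply reversed.
For wagon: reverse → nogaw.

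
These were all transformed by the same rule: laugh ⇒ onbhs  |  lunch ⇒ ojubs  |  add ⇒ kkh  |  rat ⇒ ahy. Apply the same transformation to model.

The output letters match the input read backwards, each shifted +7: laugh reversed is hgual. The word is reversed, then every letter is shifted forward by 7.
Applying it to model: reverse → ledom; then shift: l+7=s, e+7=l, d+7=k, o+7=v, m+7=t.

slkvt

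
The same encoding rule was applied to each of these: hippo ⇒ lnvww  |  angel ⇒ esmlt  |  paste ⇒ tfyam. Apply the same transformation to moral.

Letter i (0-indexed) is shifted by i+4, so successive shifts are 4, 5, 6, ….
On moral: m+4=q, o+5=t, r+6=x, a+7=h, l+8=t.

qtxht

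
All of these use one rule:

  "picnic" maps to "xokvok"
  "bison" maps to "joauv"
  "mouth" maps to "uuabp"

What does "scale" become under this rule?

The shift depends on letter class: consonant p→x is +8, but vowel i→o is +6. The rule splits by letter class: vowels +6, consonants +8.
Applying it to scale: s(cons)+8=a, c(cons)+8=k, a(vowel)+6=g, l(cons)+8=t, e(vowel)+6=k.

akgtk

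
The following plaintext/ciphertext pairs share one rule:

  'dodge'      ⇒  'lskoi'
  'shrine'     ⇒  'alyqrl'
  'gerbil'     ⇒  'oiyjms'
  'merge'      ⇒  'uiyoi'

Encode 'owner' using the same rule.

waumv

Shifts by position in dodge: pos 0: d→l (+8), pos 1: o→s (+4), pos 2: d→k (+7), pos 3: g→o (+8), pos 4: e→i (+4) — repeating every 3. It's a Vigenère-style cipher with numeric key [8,4,7]: position i shifts by key[i mod 3].
On owner: o+8=w, w+4=a, n+7=u, e+8=m, r+4=v.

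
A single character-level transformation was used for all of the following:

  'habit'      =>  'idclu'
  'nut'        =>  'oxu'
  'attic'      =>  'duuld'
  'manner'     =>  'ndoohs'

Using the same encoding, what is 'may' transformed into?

ndz

Two shifts are in play — +3 for a/e/i/o/u, +1 for every other letter.
For may: m(cons)+1=n, a(vowel)+3=d, y(cons)+1=z.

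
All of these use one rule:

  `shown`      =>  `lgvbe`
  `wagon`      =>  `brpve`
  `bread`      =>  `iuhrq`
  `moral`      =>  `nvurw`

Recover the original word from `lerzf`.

snack

s(18)→l(11) and h(7)→g(6) fit y≡17x+17 (mod 26); the inverse of 17 mod 26 is 23. Each letter's alphabet position (a=0..z=25) is mapped through 17·x+17 mod 26 — an affine cipher.
Decoding lerzf: l(11)→23·(11−17)≡18=s; e(4)→23·(4−17)≡13=n; r(17)→23·(17−17)≡0=a; z(25)→23·(25−17)≡2=c; f(5)→23·(5−17)≡10=k (all mod 26).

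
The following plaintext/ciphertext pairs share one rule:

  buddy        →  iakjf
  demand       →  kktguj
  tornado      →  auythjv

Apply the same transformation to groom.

It's a Vigenère-style cipher with numeric key [7,6]: position i shifts by key[i mod 2].
Applying it to groom: g+7=n, r+6=x, o+7=v, o+6=u, m+7=t.

nxvut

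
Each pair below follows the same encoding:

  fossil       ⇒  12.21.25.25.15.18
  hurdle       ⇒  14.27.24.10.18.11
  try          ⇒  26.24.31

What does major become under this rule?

f is letter #6 and maps to 12: an offset of 6. The number is (letter's place in the alphabet, a=1) + 6.
On major: m=13→19, a=1→7, j=10→16, o=15→21, r=18→24.

19.7.16.21.24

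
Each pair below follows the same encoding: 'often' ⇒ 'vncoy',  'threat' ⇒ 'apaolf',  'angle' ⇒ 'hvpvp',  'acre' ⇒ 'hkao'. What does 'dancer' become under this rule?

In often: o→v is +7, f→n is +8, t→c is +9, e→o is +10 — the shift increases by 1 each position. The shift increases by 1 at each position, starting from +7: 7, 8, 9, ….
For dancer: d+7=k, a+8=i, n+9=w, c+10=m, e+11=p, r+12=d.

kiwmpd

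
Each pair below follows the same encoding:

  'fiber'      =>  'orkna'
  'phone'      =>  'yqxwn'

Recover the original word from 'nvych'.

Compare letters: f→o is +9, i→r is +9, b→k is +9 — a constant shift. Each letter is shifted forward by 9 in the alphabet (a Caesar shift of +9).
Undoing it on nvych: n−9=e, v−9=m, y−9=p, c−9=t, h−9=y.

empty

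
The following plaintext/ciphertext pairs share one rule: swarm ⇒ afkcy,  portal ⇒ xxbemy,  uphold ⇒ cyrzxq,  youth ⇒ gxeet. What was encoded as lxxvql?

donkey

In swarm: s→a is +8, w→f is +9, a→k is +10, r→c is +11 — the shift increases by 1 each position. Letter i (0-indexed) is shifted by i+8, so successive shifts are 8, 9, 10, ….
Decoding lxxvql: l−8=d, x−9=o, x−10=n, v−11=k, q−12=e, l−13=y.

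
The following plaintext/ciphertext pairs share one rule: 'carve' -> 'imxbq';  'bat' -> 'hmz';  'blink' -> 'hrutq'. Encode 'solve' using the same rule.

yarbq

The shift depends on letter class: consonant c→i is +6, but vowel a→m is +12. Two shifts are in play — +12 for a/e/i/o/u, +6 for every other letter.
For solve: s(cons)+6=y, o(vowel)+12=a, l(cons)+6=r, v(cons)+6=b, e(vowel)+12=q.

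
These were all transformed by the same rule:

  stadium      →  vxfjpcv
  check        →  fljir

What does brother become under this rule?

In stadium: s→v is +3, t→x is +4, a→f is +5, d→j is +6 — the shift increases by 1 each position. The shift increases by 1 at each position, starting from +3: 3, 4, 5, ….
On brother: b+3=e, r+4=v, o+5=t, t+6=z, h+7=o, e+8=m, r+9=a.

evtzoma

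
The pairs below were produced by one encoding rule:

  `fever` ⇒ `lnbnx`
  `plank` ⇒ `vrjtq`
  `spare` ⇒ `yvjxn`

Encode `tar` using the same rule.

zjx

The shift depends on letter class: consonant f→l is +6, but vowel e→n is +9. Vowels shift forward by 9 and consonants shift forward by 6.
On tar: t(cons)+6=z, a(vowel)+9=j, r(cons)+6=x.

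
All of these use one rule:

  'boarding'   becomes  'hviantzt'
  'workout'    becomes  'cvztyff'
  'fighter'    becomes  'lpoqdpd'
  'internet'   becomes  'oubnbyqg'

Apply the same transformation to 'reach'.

xlilr

In boarding: b→h is +6, o→v is +7, a→i is +8, r→a is +9 — the shift increases by 1 each position. Each letter shifts forward by (position + 6), i.e. 6, 7, 8, … — the shift grows by one for each successive letter.
On reach: r+6=x, e+7=l, a+8=i, c+9=l, h+10=r.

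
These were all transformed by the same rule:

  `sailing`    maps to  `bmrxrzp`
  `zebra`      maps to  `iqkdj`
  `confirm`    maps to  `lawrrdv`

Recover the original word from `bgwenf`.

Shifts by position in sailing: pos 0: s→b (+9), pos 1: a→m (+12), pos 2: i→r (+9), pos 3: l→x (+12) — repeating every 2. A repeating key of period 2 is used — shifts +9, +12 over and over.
Reversing it on bgwenf: b−9=s, g−12=u, w−9=n, e−12=s, n−9=e, f−12=t.

sunset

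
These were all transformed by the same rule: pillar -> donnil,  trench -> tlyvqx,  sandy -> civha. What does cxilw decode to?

shark

p(15)→d(3) and i(8)→o(14) fit y≡17x+8 (mod 26); the inverse of 17 mod 26 is 23. Each letter's alphabet position (a=0..z=25) is mapped through 17·x+8 mod 26 — an affine cipher.
Reversing it on cxilw: c(2)→23·(2−8)≡18=s; x(23)→23·(23−8)≡7=h; i(8)→23·(8−8)≡0=a; l(11)→23·(11−8)≡17=r; w(22)→23·(22−8)≡10=k (all mod 26).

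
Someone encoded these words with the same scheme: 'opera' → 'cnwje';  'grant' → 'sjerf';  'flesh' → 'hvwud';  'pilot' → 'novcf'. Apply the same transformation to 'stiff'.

ufohh

o(14)→c(2) and p(15)→n(13) fit y≡11x+4 (mod 26); the inverse of 11 mod 26 is 19. Each letter's alphabet position (a=0..z=25) is mapped through 11·x+4 mod 26 — an affine cipher.
Applying it to stiff: s(18)→11·18+4≡20=u; t(19)→11·19+4≡5=f; i(8)→11·8+4≡14=o; f(5)→11·5+4≡7=h; f(5)→11·5+4≡7=h (all mod 26).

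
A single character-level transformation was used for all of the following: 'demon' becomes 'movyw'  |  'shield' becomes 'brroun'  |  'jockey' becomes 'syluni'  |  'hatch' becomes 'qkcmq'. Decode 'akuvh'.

rally

A repeating key of period 2 is used — shifts +9, +10 over and over.
Reversing it on akuvh: a−9=r, k−10=a, u−9=l, v−10=l, h−9=y.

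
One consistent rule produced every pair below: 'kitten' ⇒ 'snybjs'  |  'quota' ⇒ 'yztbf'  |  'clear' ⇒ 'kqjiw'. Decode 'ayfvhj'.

A repeating key of period 3 is used — shifts +8, +5, +5 over and over.
Reversing it on ayfvhj: a−8=s, y−5=t, f−5=a, v−8=n, h−5=c, j−5=e.

stance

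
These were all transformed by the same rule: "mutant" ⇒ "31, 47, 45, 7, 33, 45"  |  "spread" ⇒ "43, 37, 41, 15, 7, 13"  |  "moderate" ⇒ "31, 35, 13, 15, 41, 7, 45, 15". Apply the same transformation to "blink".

m(#13)→31 and u(#21)→47: differences scale by 2, so n = 2·pos + 5. Each letter becomes 2×(its alphabet position, a=1..z=26) + 5.
On blink: b=2→9, l=12→29, i=9→23, n=14→33, k=11→27.

9, 29, 23, 33, 27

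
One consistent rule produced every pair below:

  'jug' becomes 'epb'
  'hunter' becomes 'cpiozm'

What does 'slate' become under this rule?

ngvoz

This is a Caesar cipher with shift 21.
On slate: s+21=n, l+21=g, a+21=v, t+21=o, e+21=z.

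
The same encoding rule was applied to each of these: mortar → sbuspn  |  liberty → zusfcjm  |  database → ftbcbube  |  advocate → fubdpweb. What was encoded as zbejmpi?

The word is reversed, then every letter is shifted forward by 1.
Undoing it on zbejmpi: shift back: z−1=y, b−1=a, e−1=d, j−1=i, m−1=l, p−1=o, i−1=h → yadiloh; then reverse → holiday.

holiday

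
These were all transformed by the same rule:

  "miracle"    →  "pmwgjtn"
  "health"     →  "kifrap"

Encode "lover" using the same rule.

osaky

Each letter shifts forward by (position + 3), i.e. 3, 4, 5, … — the shift grows by one for each successive letter.
On lover: l+3=o, o+4=s, v+5=a, e+6=k, r+7=y.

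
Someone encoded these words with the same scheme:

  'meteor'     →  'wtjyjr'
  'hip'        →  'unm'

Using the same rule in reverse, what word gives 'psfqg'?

The output letters match the input read backwards, each shifted +5: meteor reversed is roetem. Two steps: reverse the string, then apply a Caesar shift of +5.
Reversing it on psfqg: shift back: p−5=k, s−5=n, f−5=a, q−5=l, g−5=b → knalb; then reverse → blank.

blank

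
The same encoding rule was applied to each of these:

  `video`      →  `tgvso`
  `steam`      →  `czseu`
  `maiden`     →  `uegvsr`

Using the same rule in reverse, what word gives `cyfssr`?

screen

Each letter's alphabet position (a=0..z=25) is mapped through 23·x+4 mod 26 — an affine cipher.
Reversing it on cyfssr: c(2)→17·(2−4)≡18=s; y(24)→17·(24−4)≡2=c; f(5)→17·(5−4)≡17=r; s(18)→17·(18−4)≡4=e; s(18)→17·(18−4)≡4=e; r(17)→17·(17−4)≡13=n (all mod 26).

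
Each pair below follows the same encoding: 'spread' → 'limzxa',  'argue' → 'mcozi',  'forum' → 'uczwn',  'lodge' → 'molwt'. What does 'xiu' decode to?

The word is reversed, then every letter is shifted forward by 8.
Reversing it on xiu: shift back: x−8=p, i−8=a, u−8=m → pam; then reverse → map.

map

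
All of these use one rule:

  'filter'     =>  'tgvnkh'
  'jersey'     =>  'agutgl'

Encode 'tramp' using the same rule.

The output letters match the input read backwards, each shifted +2: filter reversed is retlif. The word is reversed, then every letter is shifted forward by 2.
On tramp: reverse → pmart; then shift: p+2=r, m+2=o, a+2=c, r+2=t, t+2=v.

roctv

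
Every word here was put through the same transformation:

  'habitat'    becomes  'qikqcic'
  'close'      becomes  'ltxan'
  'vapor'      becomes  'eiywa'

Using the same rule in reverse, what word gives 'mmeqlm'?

Shifts by position in habitat: pos 0: h→q (+9), pos 1: a→i (+8), pos 2: b→k (+9), pos 3: i→q (+8) — repeating every 2. The shifts repeat in a cycle of length 2: positions 0,1,… shift by +9, +8, then the pattern repeats.
Reversing it on mmeqlm: m−9=d, m−8=e, e−9=v, q−8=i, l−9=c, m−8=e.

device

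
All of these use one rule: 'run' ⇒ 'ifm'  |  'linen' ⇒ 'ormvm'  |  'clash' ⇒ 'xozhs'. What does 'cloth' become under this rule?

Each pair mirrors across the alphabet (r↔i, u↔f, n↔m): positions sum to 25. Letters are reflected about the middle of the alphabet (position → 25−position): Atbash.
Applying it to cloth: c↔x, l↔o, o↔l, t↔g, h↔s.

xolgs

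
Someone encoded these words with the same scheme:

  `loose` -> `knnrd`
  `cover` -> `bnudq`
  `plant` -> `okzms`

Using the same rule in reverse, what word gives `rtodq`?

super

Compare letters: l→k is +25, o→n is +25, o→n is +25 — a constant shift. Every letter moves 25 places later in the alphabet, wrapping around z→a.
Reversing it on rtodq: r−25=s, t−25=u, o−25=p, d−25=e, q−25=r.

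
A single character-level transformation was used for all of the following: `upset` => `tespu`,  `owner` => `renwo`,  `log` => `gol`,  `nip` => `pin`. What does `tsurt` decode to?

trust

The word is simply reversed.
Decoding tsurt: then reverse → trust.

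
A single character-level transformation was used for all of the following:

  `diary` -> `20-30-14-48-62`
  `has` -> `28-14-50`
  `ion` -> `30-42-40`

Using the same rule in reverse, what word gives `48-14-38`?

ram

With a=1..z=26, the number is 2·pos + 12.
Reversing it on 48-14-38: 48→(48−12)÷2=18=r, 14→(14−12)÷2=1=a, 38→(38−12)÷2=13=m.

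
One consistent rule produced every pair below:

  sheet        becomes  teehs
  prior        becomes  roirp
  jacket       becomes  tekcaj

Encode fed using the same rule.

The output letters match the input read backwards: sheet reversed is teehs. It's just the letters in reverse order.
On fed: reverse → def.

def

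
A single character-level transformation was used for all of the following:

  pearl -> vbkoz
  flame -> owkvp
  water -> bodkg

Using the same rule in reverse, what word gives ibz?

pry

The word is reversed, then every letter is shifted forward by 10.
Decoding ibz: shift back: i−10=y, b−10=r, z−10=p → yrp; then reverse → pry.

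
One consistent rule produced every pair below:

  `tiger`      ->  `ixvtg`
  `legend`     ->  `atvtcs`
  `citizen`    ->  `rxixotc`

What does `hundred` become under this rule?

wjcsgts

Compare letters: t→i is +15, i→x is +15, g→v is +15 — a constant shift. This is a Caesar cipher with shift 15.
Applying it to hundred: h+15=w, u+15=j, n+15=c, d+15=s, r+15=g, e+15=t, d+15=s.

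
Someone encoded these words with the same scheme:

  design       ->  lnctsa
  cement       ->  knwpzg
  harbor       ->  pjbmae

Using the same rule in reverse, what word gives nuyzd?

floor

In design: d→l is +8, e→n is +9, s→c is +10, i→t is +11 — the shift increases by 1 each position. Letter i (0-indexed) is shifted by i+8, so successive shifts are 8, 9, 10, ….
Decoding nuyzd: n−8=f, u−9=l, y−10=o, z−11=o, d−12=r.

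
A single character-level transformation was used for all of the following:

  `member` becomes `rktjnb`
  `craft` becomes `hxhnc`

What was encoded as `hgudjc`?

canvas

In member: m→r is +5, e→k is +6, m→t is +7, b→j is +8 — the shift increases by 1 each position. The shift increases by 1 at each position, starting from +5: 5, 6, 7, ….
Decoding hgudjc: h−5=c, g−6=a, u−7=n, d−8=v, j−9=a, c−10=s.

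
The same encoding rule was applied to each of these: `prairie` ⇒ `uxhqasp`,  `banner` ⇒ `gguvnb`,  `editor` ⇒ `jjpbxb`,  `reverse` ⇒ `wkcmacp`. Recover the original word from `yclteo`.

twelve

In prairie: p→u is +5, r→x is +6, a→h is +7, i→q is +8 — the shift increases by 1 each position. The shift increases by 1 at each position, starting from +5: 5, 6, 7, ….
Undoing it on yclteo: y−5=t, c−6=w, l−7=e, t−8=l, e−9=v, o−10=e.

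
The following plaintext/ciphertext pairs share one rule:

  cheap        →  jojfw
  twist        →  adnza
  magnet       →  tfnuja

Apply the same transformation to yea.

Vowels shift forward by 5 and consonants shift forward by 7.
For yea: y(cons)+7=f, e(vowel)+5=j, a(vowel)+5=f.

fjf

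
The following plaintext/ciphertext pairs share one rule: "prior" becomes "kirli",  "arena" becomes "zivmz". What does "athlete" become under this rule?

Each pair mirrors across the alphabet (p↔k, r↔i, i↔r): positions sum to 25. Each letter is replaced by its mirror in the alphabet: a↔z, b↔y, c↔x, and so on (the Atbash cipher).
For athlete: a↔z, t↔g, h↔s, l↔o, e↔v, t↔g, e↔v.

zgsovgv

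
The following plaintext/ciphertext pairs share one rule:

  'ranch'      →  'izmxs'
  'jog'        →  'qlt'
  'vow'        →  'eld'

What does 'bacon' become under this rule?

Letters are reflected about the middle of the alphabet (position → 25−position): Atbash.
For bacon: b↔y, a↔z, c↔x, o↔l, n↔m.

yzxlm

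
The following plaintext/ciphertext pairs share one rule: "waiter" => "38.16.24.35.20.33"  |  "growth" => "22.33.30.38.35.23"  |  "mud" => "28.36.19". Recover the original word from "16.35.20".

ate

Each letter is replaced by its alphabet position (a=1..z=26) + 15.
Undoing it on 16.35.20: 16→(16−15)÷1=1=a, 35→(35−15)÷1=20=t, 20→(20−15)÷1=5=e.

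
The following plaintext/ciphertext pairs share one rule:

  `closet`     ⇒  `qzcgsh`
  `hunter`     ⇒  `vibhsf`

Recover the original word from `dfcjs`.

Each letter is shifted forward by 14 in the alphabet (a Caesar shift of +14).
Undoing it on dfcjs: d−14=p, f−14=r, c−14=o, j−14=v, s−14=e.

prove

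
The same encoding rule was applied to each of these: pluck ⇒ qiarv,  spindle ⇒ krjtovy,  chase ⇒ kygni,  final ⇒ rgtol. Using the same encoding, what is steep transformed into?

vkkzy

The output letters match the input read backwards, each shifted +6: pluck reversed is kculp. Two steps: reverse the string, then apply a Caesar shift of +6.
For steep: reverse → peets; then shift: p+6=v, e+6=k, e+6=k, t+6=z, s+6=y.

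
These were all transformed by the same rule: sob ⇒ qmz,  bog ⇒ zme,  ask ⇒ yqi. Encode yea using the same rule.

Compare letters: s→q is +24, o→m is +24, b→z is +24 — a constant shift. Each letter is shifted forward by 24 in the alphabet (a Caesar shift of +24).
Applying it to yea: y+24=w, e+24=c, a+24=y.

wcy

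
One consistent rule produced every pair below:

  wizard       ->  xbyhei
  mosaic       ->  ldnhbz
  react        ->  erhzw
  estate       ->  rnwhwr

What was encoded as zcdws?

w(22)→x(23) and i(8)→b(1) fit y≡9x+7 (mod 26); the inverse of 9 mod 26 is 3. This is an affine cipher: with a=0,…,z=25, each position x becomes (9x+7) mod 26.
Undoing it on zcdws: z(25)→3·(25−7)≡2=c; c(2)→3·(2−7)≡11=l; d(3)→3·(3−7)≡14=o; w(22)→3·(22−7)≡19=t; s(18)→3·(18−7)≡7=h (all mod 26).

cloth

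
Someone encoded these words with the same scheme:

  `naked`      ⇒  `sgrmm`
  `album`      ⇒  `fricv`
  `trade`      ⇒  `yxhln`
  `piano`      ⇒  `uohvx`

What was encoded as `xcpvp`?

In naked: n→s is +5, a→g is +6, k→r is +7, e→m is +8 — the shift increases by 1 each position. Each letter shifts forward by (position + 5), i.e. 5, 6, 7, … — the shift grows by one for each successive letter.
Undoing it on xcpvp: x−5=s, c−6=w, p−7=i, v−8=n, p−9=g.

swing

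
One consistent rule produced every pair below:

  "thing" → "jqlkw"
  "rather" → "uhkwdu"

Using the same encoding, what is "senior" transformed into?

The output letters match the input read backwards, each shifted +3: thing reversed is gniht. The word is reversed, then every letter is shifted forward by 3.
Applying it to senior: reverse → roines; then shift: r+3=u, o+3=r, i+3=l, n+3=q, e+3=h, s+3=v.

urlqhv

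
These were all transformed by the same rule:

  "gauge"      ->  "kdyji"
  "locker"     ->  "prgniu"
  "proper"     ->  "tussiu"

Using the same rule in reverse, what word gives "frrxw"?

bonus

Shifts by position in gauge: pos 0: g→k (+4), pos 1: a→d (+3), pos 2: u→y (+4), pos 3: g→j (+3) — repeating every 2. The shifts repeat in a cycle of length 2: positions 0,1,… shift by +4, +3, then the pattern repeats.
Undoing it on frrxw: f−4=b, r−3=o, r−4=n, x−3=u, w−4=s.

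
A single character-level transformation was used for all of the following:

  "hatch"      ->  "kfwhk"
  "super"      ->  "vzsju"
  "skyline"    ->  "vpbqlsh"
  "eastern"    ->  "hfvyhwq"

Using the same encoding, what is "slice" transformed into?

vqlhh

Shifts by position in hatch: pos 0: h→k (+3), pos 1: a→f (+5), pos 2: t→w (+3), pos 3: c→h (+5) — repeating every 2. A repeating key of period 2 is used — shifts +3, +5 over and over.
Applying it to slice: s+3=v, l+5=q, i+3=l, c+5=h, e+3=h.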